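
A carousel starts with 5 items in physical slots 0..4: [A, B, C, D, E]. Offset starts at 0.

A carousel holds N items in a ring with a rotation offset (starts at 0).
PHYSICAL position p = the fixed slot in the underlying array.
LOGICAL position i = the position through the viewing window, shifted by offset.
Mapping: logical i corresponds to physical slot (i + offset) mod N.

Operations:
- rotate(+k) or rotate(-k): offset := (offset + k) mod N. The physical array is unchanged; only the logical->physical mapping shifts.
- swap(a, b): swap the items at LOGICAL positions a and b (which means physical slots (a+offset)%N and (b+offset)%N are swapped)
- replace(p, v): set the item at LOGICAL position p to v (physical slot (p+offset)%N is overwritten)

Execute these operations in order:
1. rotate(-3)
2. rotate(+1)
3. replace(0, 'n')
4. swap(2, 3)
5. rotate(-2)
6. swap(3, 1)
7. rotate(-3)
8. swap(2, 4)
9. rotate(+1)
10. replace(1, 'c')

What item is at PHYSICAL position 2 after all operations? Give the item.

Answer: B

Derivation:
After op 1 (rotate(-3)): offset=2, physical=[A,B,C,D,E], logical=[C,D,E,A,B]
After op 2 (rotate(+1)): offset=3, physical=[A,B,C,D,E], logical=[D,E,A,B,C]
After op 3 (replace(0, 'n')): offset=3, physical=[A,B,C,n,E], logical=[n,E,A,B,C]
After op 4 (swap(2, 3)): offset=3, physical=[B,A,C,n,E], logical=[n,E,B,A,C]
After op 5 (rotate(-2)): offset=1, physical=[B,A,C,n,E], logical=[A,C,n,E,B]
After op 6 (swap(3, 1)): offset=1, physical=[B,A,E,n,C], logical=[A,E,n,C,B]
After op 7 (rotate(-3)): offset=3, physical=[B,A,E,n,C], logical=[n,C,B,A,E]
After op 8 (swap(2, 4)): offset=3, physical=[E,A,B,n,C], logical=[n,C,E,A,B]
After op 9 (rotate(+1)): offset=4, physical=[E,A,B,n,C], logical=[C,E,A,B,n]
After op 10 (replace(1, 'c')): offset=4, physical=[c,A,B,n,C], logical=[C,c,A,B,n]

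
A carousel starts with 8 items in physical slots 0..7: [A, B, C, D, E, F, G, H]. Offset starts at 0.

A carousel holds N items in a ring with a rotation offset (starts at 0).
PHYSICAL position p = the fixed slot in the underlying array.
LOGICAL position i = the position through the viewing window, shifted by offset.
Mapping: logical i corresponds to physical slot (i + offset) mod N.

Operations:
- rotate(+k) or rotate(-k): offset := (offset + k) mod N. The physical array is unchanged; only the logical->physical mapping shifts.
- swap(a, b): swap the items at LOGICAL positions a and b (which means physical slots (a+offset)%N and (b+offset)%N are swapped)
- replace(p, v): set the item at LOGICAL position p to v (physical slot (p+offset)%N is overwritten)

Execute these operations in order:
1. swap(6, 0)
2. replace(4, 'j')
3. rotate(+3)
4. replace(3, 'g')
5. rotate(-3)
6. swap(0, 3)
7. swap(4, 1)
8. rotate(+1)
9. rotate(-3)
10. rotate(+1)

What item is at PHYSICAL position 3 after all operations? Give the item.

After op 1 (swap(6, 0)): offset=0, physical=[G,B,C,D,E,F,A,H], logical=[G,B,C,D,E,F,A,H]
After op 2 (replace(4, 'j')): offset=0, physical=[G,B,C,D,j,F,A,H], logical=[G,B,C,D,j,F,A,H]
After op 3 (rotate(+3)): offset=3, physical=[G,B,C,D,j,F,A,H], logical=[D,j,F,A,H,G,B,C]
After op 4 (replace(3, 'g')): offset=3, physical=[G,B,C,D,j,F,g,H], logical=[D,j,F,g,H,G,B,C]
After op 5 (rotate(-3)): offset=0, physical=[G,B,C,D,j,F,g,H], logical=[G,B,C,D,j,F,g,H]
After op 6 (swap(0, 3)): offset=0, physical=[D,B,C,G,j,F,g,H], logical=[D,B,C,G,j,F,g,H]
After op 7 (swap(4, 1)): offset=0, physical=[D,j,C,G,B,F,g,H], logical=[D,j,C,G,B,F,g,H]
After op 8 (rotate(+1)): offset=1, physical=[D,j,C,G,B,F,g,H], logical=[j,C,G,B,F,g,H,D]
After op 9 (rotate(-3)): offset=6, physical=[D,j,C,G,B,F,g,H], logical=[g,H,D,j,C,G,B,F]
After op 10 (rotate(+1)): offset=7, physical=[D,j,C,G,B,F,g,H], logical=[H,D,j,C,G,B,F,g]

Answer: G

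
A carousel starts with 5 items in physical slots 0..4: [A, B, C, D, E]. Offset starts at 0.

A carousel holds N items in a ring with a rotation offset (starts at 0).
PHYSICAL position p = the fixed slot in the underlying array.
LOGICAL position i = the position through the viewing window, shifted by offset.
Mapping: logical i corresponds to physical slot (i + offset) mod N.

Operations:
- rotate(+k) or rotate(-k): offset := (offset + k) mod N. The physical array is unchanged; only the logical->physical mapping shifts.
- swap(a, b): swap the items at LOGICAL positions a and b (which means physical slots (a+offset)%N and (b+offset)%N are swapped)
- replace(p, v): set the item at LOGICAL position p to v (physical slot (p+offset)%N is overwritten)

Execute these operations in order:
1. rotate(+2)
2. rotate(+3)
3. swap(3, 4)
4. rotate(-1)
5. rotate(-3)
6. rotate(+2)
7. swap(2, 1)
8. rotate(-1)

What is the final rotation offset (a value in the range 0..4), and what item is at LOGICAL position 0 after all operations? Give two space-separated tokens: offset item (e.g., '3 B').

Answer: 2 C

Derivation:
After op 1 (rotate(+2)): offset=2, physical=[A,B,C,D,E], logical=[C,D,E,A,B]
After op 2 (rotate(+3)): offset=0, physical=[A,B,C,D,E], logical=[A,B,C,D,E]
After op 3 (swap(3, 4)): offset=0, physical=[A,B,C,E,D], logical=[A,B,C,E,D]
After op 4 (rotate(-1)): offset=4, physical=[A,B,C,E,D], logical=[D,A,B,C,E]
After op 5 (rotate(-3)): offset=1, physical=[A,B,C,E,D], logical=[B,C,E,D,A]
After op 6 (rotate(+2)): offset=3, physical=[A,B,C,E,D], logical=[E,D,A,B,C]
After op 7 (swap(2, 1)): offset=3, physical=[D,B,C,E,A], logical=[E,A,D,B,C]
After op 8 (rotate(-1)): offset=2, physical=[D,B,C,E,A], logical=[C,E,A,D,B]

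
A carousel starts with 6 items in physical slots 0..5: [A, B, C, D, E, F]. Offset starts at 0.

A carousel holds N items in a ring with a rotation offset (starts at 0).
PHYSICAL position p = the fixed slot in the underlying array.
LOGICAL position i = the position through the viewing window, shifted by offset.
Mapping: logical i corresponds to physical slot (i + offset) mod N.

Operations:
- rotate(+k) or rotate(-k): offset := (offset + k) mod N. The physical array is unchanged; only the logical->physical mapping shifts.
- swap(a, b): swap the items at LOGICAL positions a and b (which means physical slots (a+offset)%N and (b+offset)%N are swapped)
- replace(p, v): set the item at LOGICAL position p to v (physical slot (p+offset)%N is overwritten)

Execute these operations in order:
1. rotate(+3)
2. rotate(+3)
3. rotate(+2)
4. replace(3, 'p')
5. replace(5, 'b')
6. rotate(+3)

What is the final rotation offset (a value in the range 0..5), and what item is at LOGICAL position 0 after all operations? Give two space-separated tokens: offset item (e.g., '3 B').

Answer: 5 p

Derivation:
After op 1 (rotate(+3)): offset=3, physical=[A,B,C,D,E,F], logical=[D,E,F,A,B,C]
After op 2 (rotate(+3)): offset=0, physical=[A,B,C,D,E,F], logical=[A,B,C,D,E,F]
After op 3 (rotate(+2)): offset=2, physical=[A,B,C,D,E,F], logical=[C,D,E,F,A,B]
After op 4 (replace(3, 'p')): offset=2, physical=[A,B,C,D,E,p], logical=[C,D,E,p,A,B]
After op 5 (replace(5, 'b')): offset=2, physical=[A,b,C,D,E,p], logical=[C,D,E,p,A,b]
After op 6 (rotate(+3)): offset=5, physical=[A,b,C,D,E,p], logical=[p,A,b,C,D,E]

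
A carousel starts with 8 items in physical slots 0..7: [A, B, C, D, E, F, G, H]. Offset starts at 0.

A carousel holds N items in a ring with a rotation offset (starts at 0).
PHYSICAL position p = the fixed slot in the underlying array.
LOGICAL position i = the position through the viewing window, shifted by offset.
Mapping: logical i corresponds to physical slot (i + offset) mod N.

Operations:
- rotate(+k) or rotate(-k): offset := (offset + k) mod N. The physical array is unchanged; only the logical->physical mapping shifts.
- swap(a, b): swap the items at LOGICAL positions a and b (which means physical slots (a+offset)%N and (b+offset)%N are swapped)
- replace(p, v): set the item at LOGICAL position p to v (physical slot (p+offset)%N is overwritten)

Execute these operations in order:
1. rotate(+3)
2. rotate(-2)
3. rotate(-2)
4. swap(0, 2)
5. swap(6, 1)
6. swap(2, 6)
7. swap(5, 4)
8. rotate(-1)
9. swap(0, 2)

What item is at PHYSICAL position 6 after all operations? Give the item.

Answer: F

Derivation:
After op 1 (rotate(+3)): offset=3, physical=[A,B,C,D,E,F,G,H], logical=[D,E,F,G,H,A,B,C]
After op 2 (rotate(-2)): offset=1, physical=[A,B,C,D,E,F,G,H], logical=[B,C,D,E,F,G,H,A]
After op 3 (rotate(-2)): offset=7, physical=[A,B,C,D,E,F,G,H], logical=[H,A,B,C,D,E,F,G]
After op 4 (swap(0, 2)): offset=7, physical=[A,H,C,D,E,F,G,B], logical=[B,A,H,C,D,E,F,G]
After op 5 (swap(6, 1)): offset=7, physical=[F,H,C,D,E,A,G,B], logical=[B,F,H,C,D,E,A,G]
After op 6 (swap(2, 6)): offset=7, physical=[F,A,C,D,E,H,G,B], logical=[B,F,A,C,D,E,H,G]
After op 7 (swap(5, 4)): offset=7, physical=[F,A,C,E,D,H,G,B], logical=[B,F,A,C,E,D,H,G]
After op 8 (rotate(-1)): offset=6, physical=[F,A,C,E,D,H,G,B], logical=[G,B,F,A,C,E,D,H]
After op 9 (swap(0, 2)): offset=6, physical=[G,A,C,E,D,H,F,B], logical=[F,B,G,A,C,E,D,H]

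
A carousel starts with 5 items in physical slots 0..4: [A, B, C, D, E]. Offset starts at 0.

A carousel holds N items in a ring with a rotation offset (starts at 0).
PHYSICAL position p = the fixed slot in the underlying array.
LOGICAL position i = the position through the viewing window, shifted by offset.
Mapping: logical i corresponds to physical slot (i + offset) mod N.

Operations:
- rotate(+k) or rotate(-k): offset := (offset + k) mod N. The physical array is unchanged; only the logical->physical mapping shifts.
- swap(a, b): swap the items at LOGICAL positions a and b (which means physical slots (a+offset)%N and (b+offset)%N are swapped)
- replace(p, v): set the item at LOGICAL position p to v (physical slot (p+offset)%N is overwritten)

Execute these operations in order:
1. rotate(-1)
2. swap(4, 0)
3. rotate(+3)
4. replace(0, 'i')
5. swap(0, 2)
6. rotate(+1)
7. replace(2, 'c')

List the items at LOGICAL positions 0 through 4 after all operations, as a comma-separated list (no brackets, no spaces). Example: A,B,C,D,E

Answer: E,i,c,B,D

Derivation:
After op 1 (rotate(-1)): offset=4, physical=[A,B,C,D,E], logical=[E,A,B,C,D]
After op 2 (swap(4, 0)): offset=4, physical=[A,B,C,E,D], logical=[D,A,B,C,E]
After op 3 (rotate(+3)): offset=2, physical=[A,B,C,E,D], logical=[C,E,D,A,B]
After op 4 (replace(0, 'i')): offset=2, physical=[A,B,i,E,D], logical=[i,E,D,A,B]
After op 5 (swap(0, 2)): offset=2, physical=[A,B,D,E,i], logical=[D,E,i,A,B]
After op 6 (rotate(+1)): offset=3, physical=[A,B,D,E,i], logical=[E,i,A,B,D]
After op 7 (replace(2, 'c')): offset=3, physical=[c,B,D,E,i], logical=[E,i,c,B,D]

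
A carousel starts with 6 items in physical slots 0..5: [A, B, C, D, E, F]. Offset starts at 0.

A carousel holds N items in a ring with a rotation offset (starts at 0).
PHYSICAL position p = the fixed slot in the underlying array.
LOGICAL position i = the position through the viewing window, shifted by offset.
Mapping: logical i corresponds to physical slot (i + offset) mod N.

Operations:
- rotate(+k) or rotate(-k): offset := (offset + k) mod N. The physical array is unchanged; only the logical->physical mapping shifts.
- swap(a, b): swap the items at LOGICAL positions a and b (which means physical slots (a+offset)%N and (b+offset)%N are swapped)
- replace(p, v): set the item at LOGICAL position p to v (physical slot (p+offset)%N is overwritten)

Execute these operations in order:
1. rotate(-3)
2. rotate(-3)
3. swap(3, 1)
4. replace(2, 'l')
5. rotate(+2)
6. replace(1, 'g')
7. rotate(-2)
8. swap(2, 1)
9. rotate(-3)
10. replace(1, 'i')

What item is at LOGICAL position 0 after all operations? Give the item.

Answer: g

Derivation:
After op 1 (rotate(-3)): offset=3, physical=[A,B,C,D,E,F], logical=[D,E,F,A,B,C]
After op 2 (rotate(-3)): offset=0, physical=[A,B,C,D,E,F], logical=[A,B,C,D,E,F]
After op 3 (swap(3, 1)): offset=0, physical=[A,D,C,B,E,F], logical=[A,D,C,B,E,F]
After op 4 (replace(2, 'l')): offset=0, physical=[A,D,l,B,E,F], logical=[A,D,l,B,E,F]
After op 5 (rotate(+2)): offset=2, physical=[A,D,l,B,E,F], logical=[l,B,E,F,A,D]
After op 6 (replace(1, 'g')): offset=2, physical=[A,D,l,g,E,F], logical=[l,g,E,F,A,D]
After op 7 (rotate(-2)): offset=0, physical=[A,D,l,g,E,F], logical=[A,D,l,g,E,F]
After op 8 (swap(2, 1)): offset=0, physical=[A,l,D,g,E,F], logical=[A,l,D,g,E,F]
After op 9 (rotate(-3)): offset=3, physical=[A,l,D,g,E,F], logical=[g,E,F,A,l,D]
After op 10 (replace(1, 'i')): offset=3, physical=[A,l,D,g,i,F], logical=[g,i,F,A,l,D]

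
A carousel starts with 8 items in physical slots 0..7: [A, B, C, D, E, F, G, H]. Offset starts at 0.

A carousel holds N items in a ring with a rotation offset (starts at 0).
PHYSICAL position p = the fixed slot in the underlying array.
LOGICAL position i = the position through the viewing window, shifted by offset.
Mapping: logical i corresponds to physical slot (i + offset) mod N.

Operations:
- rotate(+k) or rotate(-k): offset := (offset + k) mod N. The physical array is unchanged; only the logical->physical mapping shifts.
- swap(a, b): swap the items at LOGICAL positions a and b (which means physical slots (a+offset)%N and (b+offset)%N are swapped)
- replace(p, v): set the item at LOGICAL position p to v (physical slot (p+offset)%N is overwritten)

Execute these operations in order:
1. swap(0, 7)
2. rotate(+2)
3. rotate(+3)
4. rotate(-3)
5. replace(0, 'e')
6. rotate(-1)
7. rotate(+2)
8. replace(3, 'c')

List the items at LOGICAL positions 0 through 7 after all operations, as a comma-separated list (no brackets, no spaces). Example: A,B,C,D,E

Answer: D,E,F,c,A,H,B,e

Derivation:
After op 1 (swap(0, 7)): offset=0, physical=[H,B,C,D,E,F,G,A], logical=[H,B,C,D,E,F,G,A]
After op 2 (rotate(+2)): offset=2, physical=[H,B,C,D,E,F,G,A], logical=[C,D,E,F,G,A,H,B]
After op 3 (rotate(+3)): offset=5, physical=[H,B,C,D,E,F,G,A], logical=[F,G,A,H,B,C,D,E]
After op 4 (rotate(-3)): offset=2, physical=[H,B,C,D,E,F,G,A], logical=[C,D,E,F,G,A,H,B]
After op 5 (replace(0, 'e')): offset=2, physical=[H,B,e,D,E,F,G,A], logical=[e,D,E,F,G,A,H,B]
After op 6 (rotate(-1)): offset=1, physical=[H,B,e,D,E,F,G,A], logical=[B,e,D,E,F,G,A,H]
After op 7 (rotate(+2)): offset=3, physical=[H,B,e,D,E,F,G,A], logical=[D,E,F,G,A,H,B,e]
After op 8 (replace(3, 'c')): offset=3, physical=[H,B,e,D,E,F,c,A], logical=[D,E,F,c,A,H,B,e]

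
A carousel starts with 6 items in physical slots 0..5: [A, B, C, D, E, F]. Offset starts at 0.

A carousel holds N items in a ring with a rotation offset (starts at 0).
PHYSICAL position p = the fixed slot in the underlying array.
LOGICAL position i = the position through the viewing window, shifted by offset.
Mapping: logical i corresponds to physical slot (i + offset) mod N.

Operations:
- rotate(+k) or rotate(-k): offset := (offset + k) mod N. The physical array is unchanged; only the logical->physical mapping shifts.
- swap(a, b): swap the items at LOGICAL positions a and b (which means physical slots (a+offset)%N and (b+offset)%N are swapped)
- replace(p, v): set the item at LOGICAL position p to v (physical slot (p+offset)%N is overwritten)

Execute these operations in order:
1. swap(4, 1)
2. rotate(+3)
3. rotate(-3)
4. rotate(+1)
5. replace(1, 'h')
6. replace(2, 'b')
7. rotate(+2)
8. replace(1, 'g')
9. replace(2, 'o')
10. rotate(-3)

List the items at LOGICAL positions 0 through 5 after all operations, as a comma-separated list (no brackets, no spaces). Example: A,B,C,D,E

Answer: A,E,h,b,g,o

Derivation:
After op 1 (swap(4, 1)): offset=0, physical=[A,E,C,D,B,F], logical=[A,E,C,D,B,F]
After op 2 (rotate(+3)): offset=3, physical=[A,E,C,D,B,F], logical=[D,B,F,A,E,C]
After op 3 (rotate(-3)): offset=0, physical=[A,E,C,D,B,F], logical=[A,E,C,D,B,F]
After op 4 (rotate(+1)): offset=1, physical=[A,E,C,D,B,F], logical=[E,C,D,B,F,A]
After op 5 (replace(1, 'h')): offset=1, physical=[A,E,h,D,B,F], logical=[E,h,D,B,F,A]
After op 6 (replace(2, 'b')): offset=1, physical=[A,E,h,b,B,F], logical=[E,h,b,B,F,A]
After op 7 (rotate(+2)): offset=3, physical=[A,E,h,b,B,F], logical=[b,B,F,A,E,h]
After op 8 (replace(1, 'g')): offset=3, physical=[A,E,h,b,g,F], logical=[b,g,F,A,E,h]
After op 9 (replace(2, 'o')): offset=3, physical=[A,E,h,b,g,o], logical=[b,g,o,A,E,h]
After op 10 (rotate(-3)): offset=0, physical=[A,E,h,b,g,o], logical=[A,E,h,b,g,o]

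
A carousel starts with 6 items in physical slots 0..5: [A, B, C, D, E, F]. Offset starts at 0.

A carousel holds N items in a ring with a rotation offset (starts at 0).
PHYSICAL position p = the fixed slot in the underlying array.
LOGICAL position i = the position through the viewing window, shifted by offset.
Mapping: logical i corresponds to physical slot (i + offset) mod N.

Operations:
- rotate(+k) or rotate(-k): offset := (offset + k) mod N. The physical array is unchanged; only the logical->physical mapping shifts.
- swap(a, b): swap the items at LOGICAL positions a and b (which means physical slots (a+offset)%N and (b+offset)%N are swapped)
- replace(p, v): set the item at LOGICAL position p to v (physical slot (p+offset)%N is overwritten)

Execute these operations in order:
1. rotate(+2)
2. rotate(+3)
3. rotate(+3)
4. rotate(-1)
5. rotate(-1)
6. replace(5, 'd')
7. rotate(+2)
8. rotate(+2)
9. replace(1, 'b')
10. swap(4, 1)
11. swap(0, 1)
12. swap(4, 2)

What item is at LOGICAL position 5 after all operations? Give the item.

After op 1 (rotate(+2)): offset=2, physical=[A,B,C,D,E,F], logical=[C,D,E,F,A,B]
After op 2 (rotate(+3)): offset=5, physical=[A,B,C,D,E,F], logical=[F,A,B,C,D,E]
After op 3 (rotate(+3)): offset=2, physical=[A,B,C,D,E,F], logical=[C,D,E,F,A,B]
After op 4 (rotate(-1)): offset=1, physical=[A,B,C,D,E,F], logical=[B,C,D,E,F,A]
After op 5 (rotate(-1)): offset=0, physical=[A,B,C,D,E,F], logical=[A,B,C,D,E,F]
After op 6 (replace(5, 'd')): offset=0, physical=[A,B,C,D,E,d], logical=[A,B,C,D,E,d]
After op 7 (rotate(+2)): offset=2, physical=[A,B,C,D,E,d], logical=[C,D,E,d,A,B]
After op 8 (rotate(+2)): offset=4, physical=[A,B,C,D,E,d], logical=[E,d,A,B,C,D]
After op 9 (replace(1, 'b')): offset=4, physical=[A,B,C,D,E,b], logical=[E,b,A,B,C,D]
After op 10 (swap(4, 1)): offset=4, physical=[A,B,b,D,E,C], logical=[E,C,A,B,b,D]
After op 11 (swap(0, 1)): offset=4, physical=[A,B,b,D,C,E], logical=[C,E,A,B,b,D]
After op 12 (swap(4, 2)): offset=4, physical=[b,B,A,D,C,E], logical=[C,E,b,B,A,D]

Answer: D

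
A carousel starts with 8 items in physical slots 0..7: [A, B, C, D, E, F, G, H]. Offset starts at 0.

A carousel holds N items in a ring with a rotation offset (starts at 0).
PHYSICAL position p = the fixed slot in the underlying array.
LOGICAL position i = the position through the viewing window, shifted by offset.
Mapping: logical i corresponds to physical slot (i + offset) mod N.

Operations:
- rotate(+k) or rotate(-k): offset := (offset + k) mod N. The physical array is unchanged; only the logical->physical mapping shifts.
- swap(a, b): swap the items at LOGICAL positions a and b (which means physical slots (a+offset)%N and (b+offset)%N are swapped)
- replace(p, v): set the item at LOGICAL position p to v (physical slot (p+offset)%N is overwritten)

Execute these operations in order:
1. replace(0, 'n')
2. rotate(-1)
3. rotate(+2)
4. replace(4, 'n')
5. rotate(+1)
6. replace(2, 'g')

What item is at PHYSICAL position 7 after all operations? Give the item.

Answer: H

Derivation:
After op 1 (replace(0, 'n')): offset=0, physical=[n,B,C,D,E,F,G,H], logical=[n,B,C,D,E,F,G,H]
After op 2 (rotate(-1)): offset=7, physical=[n,B,C,D,E,F,G,H], logical=[H,n,B,C,D,E,F,G]
After op 3 (rotate(+2)): offset=1, physical=[n,B,C,D,E,F,G,H], logical=[B,C,D,E,F,G,H,n]
After op 4 (replace(4, 'n')): offset=1, physical=[n,B,C,D,E,n,G,H], logical=[B,C,D,E,n,G,H,n]
After op 5 (rotate(+1)): offset=2, physical=[n,B,C,D,E,n,G,H], logical=[C,D,E,n,G,H,n,B]
After op 6 (replace(2, 'g')): offset=2, physical=[n,B,C,D,g,n,G,H], logical=[C,D,g,n,G,H,n,B]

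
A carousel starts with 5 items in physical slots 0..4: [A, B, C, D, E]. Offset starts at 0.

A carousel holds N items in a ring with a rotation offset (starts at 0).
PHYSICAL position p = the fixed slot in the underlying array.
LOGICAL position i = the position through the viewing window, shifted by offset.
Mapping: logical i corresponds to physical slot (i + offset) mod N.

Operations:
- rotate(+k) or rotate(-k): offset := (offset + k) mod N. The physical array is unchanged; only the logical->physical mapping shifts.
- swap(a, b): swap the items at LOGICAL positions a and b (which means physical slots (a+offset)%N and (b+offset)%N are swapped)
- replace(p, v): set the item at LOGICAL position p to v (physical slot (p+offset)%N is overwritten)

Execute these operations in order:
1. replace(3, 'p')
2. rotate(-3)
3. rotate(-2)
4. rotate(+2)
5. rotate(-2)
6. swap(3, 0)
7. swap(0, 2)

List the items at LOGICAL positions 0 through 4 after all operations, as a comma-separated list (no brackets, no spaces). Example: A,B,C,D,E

After op 1 (replace(3, 'p')): offset=0, physical=[A,B,C,p,E], logical=[A,B,C,p,E]
After op 2 (rotate(-3)): offset=2, physical=[A,B,C,p,E], logical=[C,p,E,A,B]
After op 3 (rotate(-2)): offset=0, physical=[A,B,C,p,E], logical=[A,B,C,p,E]
After op 4 (rotate(+2)): offset=2, physical=[A,B,C,p,E], logical=[C,p,E,A,B]
After op 5 (rotate(-2)): offset=0, physical=[A,B,C,p,E], logical=[A,B,C,p,E]
After op 6 (swap(3, 0)): offset=0, physical=[p,B,C,A,E], logical=[p,B,C,A,E]
After op 7 (swap(0, 2)): offset=0, physical=[C,B,p,A,E], logical=[C,B,p,A,E]

Answer: C,B,p,A,E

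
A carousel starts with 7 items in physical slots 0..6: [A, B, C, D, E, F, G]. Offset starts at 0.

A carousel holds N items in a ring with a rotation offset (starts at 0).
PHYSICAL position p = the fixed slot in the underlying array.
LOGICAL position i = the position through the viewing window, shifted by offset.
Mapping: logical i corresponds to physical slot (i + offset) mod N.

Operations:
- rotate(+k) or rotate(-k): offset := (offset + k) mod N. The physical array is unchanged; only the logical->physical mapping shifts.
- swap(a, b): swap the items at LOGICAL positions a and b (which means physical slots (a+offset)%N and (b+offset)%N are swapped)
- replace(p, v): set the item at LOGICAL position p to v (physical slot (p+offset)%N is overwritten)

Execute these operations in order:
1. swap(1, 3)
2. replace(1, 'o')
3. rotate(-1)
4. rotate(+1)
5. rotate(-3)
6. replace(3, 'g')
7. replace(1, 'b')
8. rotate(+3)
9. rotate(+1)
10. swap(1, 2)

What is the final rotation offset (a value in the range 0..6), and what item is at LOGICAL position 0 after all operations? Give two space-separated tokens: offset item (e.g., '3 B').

After op 1 (swap(1, 3)): offset=0, physical=[A,D,C,B,E,F,G], logical=[A,D,C,B,E,F,G]
After op 2 (replace(1, 'o')): offset=0, physical=[A,o,C,B,E,F,G], logical=[A,o,C,B,E,F,G]
After op 3 (rotate(-1)): offset=6, physical=[A,o,C,B,E,F,G], logical=[G,A,o,C,B,E,F]
After op 4 (rotate(+1)): offset=0, physical=[A,o,C,B,E,F,G], logical=[A,o,C,B,E,F,G]
After op 5 (rotate(-3)): offset=4, physical=[A,o,C,B,E,F,G], logical=[E,F,G,A,o,C,B]
After op 6 (replace(3, 'g')): offset=4, physical=[g,o,C,B,E,F,G], logical=[E,F,G,g,o,C,B]
After op 7 (replace(1, 'b')): offset=4, physical=[g,o,C,B,E,b,G], logical=[E,b,G,g,o,C,B]
After op 8 (rotate(+3)): offset=0, physical=[g,o,C,B,E,b,G], logical=[g,o,C,B,E,b,G]
After op 9 (rotate(+1)): offset=1, physical=[g,o,C,B,E,b,G], logical=[o,C,B,E,b,G,g]
After op 10 (swap(1, 2)): offset=1, physical=[g,o,B,C,E,b,G], logical=[o,B,C,E,b,G,g]

Answer: 1 o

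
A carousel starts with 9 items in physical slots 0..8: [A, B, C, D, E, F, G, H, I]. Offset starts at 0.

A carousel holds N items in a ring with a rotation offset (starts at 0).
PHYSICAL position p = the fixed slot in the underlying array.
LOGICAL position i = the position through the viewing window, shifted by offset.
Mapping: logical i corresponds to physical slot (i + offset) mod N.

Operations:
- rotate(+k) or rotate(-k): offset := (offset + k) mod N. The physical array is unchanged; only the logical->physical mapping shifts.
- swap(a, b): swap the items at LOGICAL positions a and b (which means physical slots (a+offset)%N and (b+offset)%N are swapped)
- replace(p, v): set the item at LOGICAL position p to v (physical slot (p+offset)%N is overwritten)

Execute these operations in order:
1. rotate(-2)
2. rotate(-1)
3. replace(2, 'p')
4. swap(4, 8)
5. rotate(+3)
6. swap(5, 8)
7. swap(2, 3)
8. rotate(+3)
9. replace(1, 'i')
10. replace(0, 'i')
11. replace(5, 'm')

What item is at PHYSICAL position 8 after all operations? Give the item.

After op 1 (rotate(-2)): offset=7, physical=[A,B,C,D,E,F,G,H,I], logical=[H,I,A,B,C,D,E,F,G]
After op 2 (rotate(-1)): offset=6, physical=[A,B,C,D,E,F,G,H,I], logical=[G,H,I,A,B,C,D,E,F]
After op 3 (replace(2, 'p')): offset=6, physical=[A,B,C,D,E,F,G,H,p], logical=[G,H,p,A,B,C,D,E,F]
After op 4 (swap(4, 8)): offset=6, physical=[A,F,C,D,E,B,G,H,p], logical=[G,H,p,A,F,C,D,E,B]
After op 5 (rotate(+3)): offset=0, physical=[A,F,C,D,E,B,G,H,p], logical=[A,F,C,D,E,B,G,H,p]
After op 6 (swap(5, 8)): offset=0, physical=[A,F,C,D,E,p,G,H,B], logical=[A,F,C,D,E,p,G,H,B]
After op 7 (swap(2, 3)): offset=0, physical=[A,F,D,C,E,p,G,H,B], logical=[A,F,D,C,E,p,G,H,B]
After op 8 (rotate(+3)): offset=3, physical=[A,F,D,C,E,p,G,H,B], logical=[C,E,p,G,H,B,A,F,D]
After op 9 (replace(1, 'i')): offset=3, physical=[A,F,D,C,i,p,G,H,B], logical=[C,i,p,G,H,B,A,F,D]
After op 10 (replace(0, 'i')): offset=3, physical=[A,F,D,i,i,p,G,H,B], logical=[i,i,p,G,H,B,A,F,D]
After op 11 (replace(5, 'm')): offset=3, physical=[A,F,D,i,i,p,G,H,m], logical=[i,i,p,G,H,m,A,F,D]

Answer: m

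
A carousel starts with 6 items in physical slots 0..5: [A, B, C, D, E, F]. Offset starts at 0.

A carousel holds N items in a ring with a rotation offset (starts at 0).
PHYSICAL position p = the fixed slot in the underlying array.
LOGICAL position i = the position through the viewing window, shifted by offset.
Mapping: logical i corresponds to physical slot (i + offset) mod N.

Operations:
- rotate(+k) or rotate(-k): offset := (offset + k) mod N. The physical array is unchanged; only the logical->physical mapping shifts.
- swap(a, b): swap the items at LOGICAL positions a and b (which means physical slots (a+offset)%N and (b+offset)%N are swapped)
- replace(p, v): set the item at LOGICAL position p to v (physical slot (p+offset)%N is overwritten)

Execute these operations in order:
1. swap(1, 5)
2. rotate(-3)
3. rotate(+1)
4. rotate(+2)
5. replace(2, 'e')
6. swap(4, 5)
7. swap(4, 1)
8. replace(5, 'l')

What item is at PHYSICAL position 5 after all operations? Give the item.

Answer: l

Derivation:
After op 1 (swap(1, 5)): offset=0, physical=[A,F,C,D,E,B], logical=[A,F,C,D,E,B]
After op 2 (rotate(-3)): offset=3, physical=[A,F,C,D,E,B], logical=[D,E,B,A,F,C]
After op 3 (rotate(+1)): offset=4, physical=[A,F,C,D,E,B], logical=[E,B,A,F,C,D]
After op 4 (rotate(+2)): offset=0, physical=[A,F,C,D,E,B], logical=[A,F,C,D,E,B]
After op 5 (replace(2, 'e')): offset=0, physical=[A,F,e,D,E,B], logical=[A,F,e,D,E,B]
After op 6 (swap(4, 5)): offset=0, physical=[A,F,e,D,B,E], logical=[A,F,e,D,B,E]
After op 7 (swap(4, 1)): offset=0, physical=[A,B,e,D,F,E], logical=[A,B,e,D,F,E]
After op 8 (replace(5, 'l')): offset=0, physical=[A,B,e,D,F,l], logical=[A,B,e,D,F,l]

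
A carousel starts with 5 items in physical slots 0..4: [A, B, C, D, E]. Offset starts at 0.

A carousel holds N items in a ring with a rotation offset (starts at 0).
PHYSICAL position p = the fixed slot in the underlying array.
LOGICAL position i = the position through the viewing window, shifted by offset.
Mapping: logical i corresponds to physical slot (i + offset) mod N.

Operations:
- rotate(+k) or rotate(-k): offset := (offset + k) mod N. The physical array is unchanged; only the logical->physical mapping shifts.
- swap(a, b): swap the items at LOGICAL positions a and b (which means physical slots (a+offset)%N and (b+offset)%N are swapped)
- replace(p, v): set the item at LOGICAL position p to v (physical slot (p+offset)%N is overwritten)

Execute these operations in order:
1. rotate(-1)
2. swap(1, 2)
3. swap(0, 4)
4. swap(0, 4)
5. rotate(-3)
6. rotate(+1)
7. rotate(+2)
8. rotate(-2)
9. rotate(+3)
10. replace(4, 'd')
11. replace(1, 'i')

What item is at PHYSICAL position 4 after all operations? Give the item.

Answer: d

Derivation:
After op 1 (rotate(-1)): offset=4, physical=[A,B,C,D,E], logical=[E,A,B,C,D]
After op 2 (swap(1, 2)): offset=4, physical=[B,A,C,D,E], logical=[E,B,A,C,D]
After op 3 (swap(0, 4)): offset=4, physical=[B,A,C,E,D], logical=[D,B,A,C,E]
After op 4 (swap(0, 4)): offset=4, physical=[B,A,C,D,E], logical=[E,B,A,C,D]
After op 5 (rotate(-3)): offset=1, physical=[B,A,C,D,E], logical=[A,C,D,E,B]
After op 6 (rotate(+1)): offset=2, physical=[B,A,C,D,E], logical=[C,D,E,B,A]
After op 7 (rotate(+2)): offset=4, physical=[B,A,C,D,E], logical=[E,B,A,C,D]
After op 8 (rotate(-2)): offset=2, physical=[B,A,C,D,E], logical=[C,D,E,B,A]
After op 9 (rotate(+3)): offset=0, physical=[B,A,C,D,E], logical=[B,A,C,D,E]
After op 10 (replace(4, 'd')): offset=0, physical=[B,A,C,D,d], logical=[B,A,C,D,d]
After op 11 (replace(1, 'i')): offset=0, physical=[B,i,C,D,d], logical=[B,i,C,D,d]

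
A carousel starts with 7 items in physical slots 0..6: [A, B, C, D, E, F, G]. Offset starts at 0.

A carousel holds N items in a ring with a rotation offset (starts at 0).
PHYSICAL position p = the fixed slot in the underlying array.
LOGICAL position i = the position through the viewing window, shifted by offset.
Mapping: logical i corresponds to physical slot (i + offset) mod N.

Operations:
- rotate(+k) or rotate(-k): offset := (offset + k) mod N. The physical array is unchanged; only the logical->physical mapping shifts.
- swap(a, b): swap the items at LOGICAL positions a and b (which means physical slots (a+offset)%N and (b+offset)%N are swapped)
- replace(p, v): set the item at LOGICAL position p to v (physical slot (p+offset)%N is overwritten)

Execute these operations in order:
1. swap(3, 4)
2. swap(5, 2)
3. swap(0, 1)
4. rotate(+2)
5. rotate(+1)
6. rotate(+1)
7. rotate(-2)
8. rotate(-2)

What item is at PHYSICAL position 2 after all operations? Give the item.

After op 1 (swap(3, 4)): offset=0, physical=[A,B,C,E,D,F,G], logical=[A,B,C,E,D,F,G]
After op 2 (swap(5, 2)): offset=0, physical=[A,B,F,E,D,C,G], logical=[A,B,F,E,D,C,G]
After op 3 (swap(0, 1)): offset=0, physical=[B,A,F,E,D,C,G], logical=[B,A,F,E,D,C,G]
After op 4 (rotate(+2)): offset=2, physical=[B,A,F,E,D,C,G], logical=[F,E,D,C,G,B,A]
After op 5 (rotate(+1)): offset=3, physical=[B,A,F,E,D,C,G], logical=[E,D,C,G,B,A,F]
After op 6 (rotate(+1)): offset=4, physical=[B,A,F,E,D,C,G], logical=[D,C,G,B,A,F,E]
After op 7 (rotate(-2)): offset=2, physical=[B,A,F,E,D,C,G], logical=[F,E,D,C,G,B,A]
After op 8 (rotate(-2)): offset=0, physical=[B,A,F,E,D,C,G], logical=[B,A,F,E,D,C,G]

Answer: F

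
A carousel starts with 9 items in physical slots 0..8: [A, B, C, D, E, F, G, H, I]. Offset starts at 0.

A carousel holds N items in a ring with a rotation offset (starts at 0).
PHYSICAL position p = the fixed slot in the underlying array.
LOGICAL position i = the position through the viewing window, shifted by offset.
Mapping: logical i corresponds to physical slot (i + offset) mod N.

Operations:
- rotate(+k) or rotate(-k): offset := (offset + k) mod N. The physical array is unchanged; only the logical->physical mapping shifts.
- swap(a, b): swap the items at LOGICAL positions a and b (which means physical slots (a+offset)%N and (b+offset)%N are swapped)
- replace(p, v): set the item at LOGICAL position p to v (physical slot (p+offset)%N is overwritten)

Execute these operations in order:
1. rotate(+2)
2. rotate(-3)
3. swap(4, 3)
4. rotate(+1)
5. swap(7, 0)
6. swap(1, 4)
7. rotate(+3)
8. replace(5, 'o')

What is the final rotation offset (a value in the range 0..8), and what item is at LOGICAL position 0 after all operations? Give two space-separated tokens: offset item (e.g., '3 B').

Answer: 3 C

Derivation:
After op 1 (rotate(+2)): offset=2, physical=[A,B,C,D,E,F,G,H,I], logical=[C,D,E,F,G,H,I,A,B]
After op 2 (rotate(-3)): offset=8, physical=[A,B,C,D,E,F,G,H,I], logical=[I,A,B,C,D,E,F,G,H]
After op 3 (swap(4, 3)): offset=8, physical=[A,B,D,C,E,F,G,H,I], logical=[I,A,B,D,C,E,F,G,H]
After op 4 (rotate(+1)): offset=0, physical=[A,B,D,C,E,F,G,H,I], logical=[A,B,D,C,E,F,G,H,I]
After op 5 (swap(7, 0)): offset=0, physical=[H,B,D,C,E,F,G,A,I], logical=[H,B,D,C,E,F,G,A,I]
After op 6 (swap(1, 4)): offset=0, physical=[H,E,D,C,B,F,G,A,I], logical=[H,E,D,C,B,F,G,A,I]
After op 7 (rotate(+3)): offset=3, physical=[H,E,D,C,B,F,G,A,I], logical=[C,B,F,G,A,I,H,E,D]
After op 8 (replace(5, 'o')): offset=3, physical=[H,E,D,C,B,F,G,A,o], logical=[C,B,F,G,A,o,H,E,D]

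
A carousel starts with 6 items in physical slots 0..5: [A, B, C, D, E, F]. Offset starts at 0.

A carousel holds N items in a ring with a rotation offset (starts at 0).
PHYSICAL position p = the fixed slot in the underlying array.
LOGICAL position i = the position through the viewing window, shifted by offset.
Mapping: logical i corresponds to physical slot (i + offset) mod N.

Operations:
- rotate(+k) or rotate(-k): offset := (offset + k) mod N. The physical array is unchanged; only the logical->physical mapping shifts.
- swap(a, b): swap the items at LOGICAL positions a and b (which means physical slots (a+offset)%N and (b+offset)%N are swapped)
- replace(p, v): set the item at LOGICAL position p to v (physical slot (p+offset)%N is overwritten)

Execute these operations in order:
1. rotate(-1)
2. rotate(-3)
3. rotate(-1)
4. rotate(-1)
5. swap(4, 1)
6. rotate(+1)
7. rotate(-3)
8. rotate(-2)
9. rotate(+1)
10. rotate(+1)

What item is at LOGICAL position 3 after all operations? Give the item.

Answer: E

Derivation:
After op 1 (rotate(-1)): offset=5, physical=[A,B,C,D,E,F], logical=[F,A,B,C,D,E]
After op 2 (rotate(-3)): offset=2, physical=[A,B,C,D,E,F], logical=[C,D,E,F,A,B]
After op 3 (rotate(-1)): offset=1, physical=[A,B,C,D,E,F], logical=[B,C,D,E,F,A]
After op 4 (rotate(-1)): offset=0, physical=[A,B,C,D,E,F], logical=[A,B,C,D,E,F]
After op 5 (swap(4, 1)): offset=0, physical=[A,E,C,D,B,F], logical=[A,E,C,D,B,F]
After op 6 (rotate(+1)): offset=1, physical=[A,E,C,D,B,F], logical=[E,C,D,B,F,A]
After op 7 (rotate(-3)): offset=4, physical=[A,E,C,D,B,F], logical=[B,F,A,E,C,D]
After op 8 (rotate(-2)): offset=2, physical=[A,E,C,D,B,F], logical=[C,D,B,F,A,E]
After op 9 (rotate(+1)): offset=3, physical=[A,E,C,D,B,F], logical=[D,B,F,A,E,C]
After op 10 (rotate(+1)): offset=4, physical=[A,E,C,D,B,F], logical=[B,F,A,E,C,D]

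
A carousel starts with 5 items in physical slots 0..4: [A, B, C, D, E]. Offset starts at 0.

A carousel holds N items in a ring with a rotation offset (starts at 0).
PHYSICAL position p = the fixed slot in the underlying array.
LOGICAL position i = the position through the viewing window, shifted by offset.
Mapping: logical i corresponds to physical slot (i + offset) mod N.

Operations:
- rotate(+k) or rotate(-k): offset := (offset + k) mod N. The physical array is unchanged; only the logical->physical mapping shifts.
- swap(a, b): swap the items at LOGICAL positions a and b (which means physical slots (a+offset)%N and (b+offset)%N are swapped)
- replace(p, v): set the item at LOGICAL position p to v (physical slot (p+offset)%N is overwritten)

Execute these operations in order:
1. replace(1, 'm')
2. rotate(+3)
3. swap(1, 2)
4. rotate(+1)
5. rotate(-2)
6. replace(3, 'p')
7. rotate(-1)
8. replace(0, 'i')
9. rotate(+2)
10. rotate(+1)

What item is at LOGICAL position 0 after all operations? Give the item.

After op 1 (replace(1, 'm')): offset=0, physical=[A,m,C,D,E], logical=[A,m,C,D,E]
After op 2 (rotate(+3)): offset=3, physical=[A,m,C,D,E], logical=[D,E,A,m,C]
After op 3 (swap(1, 2)): offset=3, physical=[E,m,C,D,A], logical=[D,A,E,m,C]
After op 4 (rotate(+1)): offset=4, physical=[E,m,C,D,A], logical=[A,E,m,C,D]
After op 5 (rotate(-2)): offset=2, physical=[E,m,C,D,A], logical=[C,D,A,E,m]
After op 6 (replace(3, 'p')): offset=2, physical=[p,m,C,D,A], logical=[C,D,A,p,m]
After op 7 (rotate(-1)): offset=1, physical=[p,m,C,D,A], logical=[m,C,D,A,p]
After op 8 (replace(0, 'i')): offset=1, physical=[p,i,C,D,A], logical=[i,C,D,A,p]
After op 9 (rotate(+2)): offset=3, physical=[p,i,C,D,A], logical=[D,A,p,i,C]
After op 10 (rotate(+1)): offset=4, physical=[p,i,C,D,A], logical=[A,p,i,C,D]

Answer: A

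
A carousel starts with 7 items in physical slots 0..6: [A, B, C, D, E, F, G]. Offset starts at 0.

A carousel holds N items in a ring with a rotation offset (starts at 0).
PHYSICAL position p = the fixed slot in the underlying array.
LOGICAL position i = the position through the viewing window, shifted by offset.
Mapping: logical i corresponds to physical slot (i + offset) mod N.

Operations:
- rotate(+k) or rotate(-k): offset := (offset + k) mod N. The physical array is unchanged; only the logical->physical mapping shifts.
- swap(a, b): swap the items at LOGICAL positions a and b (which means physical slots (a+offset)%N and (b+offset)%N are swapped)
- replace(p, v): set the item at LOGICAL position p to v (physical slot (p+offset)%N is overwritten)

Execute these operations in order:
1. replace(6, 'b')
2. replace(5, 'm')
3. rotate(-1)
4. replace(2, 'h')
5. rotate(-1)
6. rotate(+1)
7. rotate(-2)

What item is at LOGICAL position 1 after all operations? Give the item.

After op 1 (replace(6, 'b')): offset=0, physical=[A,B,C,D,E,F,b], logical=[A,B,C,D,E,F,b]
After op 2 (replace(5, 'm')): offset=0, physical=[A,B,C,D,E,m,b], logical=[A,B,C,D,E,m,b]
After op 3 (rotate(-1)): offset=6, physical=[A,B,C,D,E,m,b], logical=[b,A,B,C,D,E,m]
After op 4 (replace(2, 'h')): offset=6, physical=[A,h,C,D,E,m,b], logical=[b,A,h,C,D,E,m]
After op 5 (rotate(-1)): offset=5, physical=[A,h,C,D,E,m,b], logical=[m,b,A,h,C,D,E]
After op 6 (rotate(+1)): offset=6, physical=[A,h,C,D,E,m,b], logical=[b,A,h,C,D,E,m]
After op 7 (rotate(-2)): offset=4, physical=[A,h,C,D,E,m,b], logical=[E,m,b,A,h,C,D]

Answer: m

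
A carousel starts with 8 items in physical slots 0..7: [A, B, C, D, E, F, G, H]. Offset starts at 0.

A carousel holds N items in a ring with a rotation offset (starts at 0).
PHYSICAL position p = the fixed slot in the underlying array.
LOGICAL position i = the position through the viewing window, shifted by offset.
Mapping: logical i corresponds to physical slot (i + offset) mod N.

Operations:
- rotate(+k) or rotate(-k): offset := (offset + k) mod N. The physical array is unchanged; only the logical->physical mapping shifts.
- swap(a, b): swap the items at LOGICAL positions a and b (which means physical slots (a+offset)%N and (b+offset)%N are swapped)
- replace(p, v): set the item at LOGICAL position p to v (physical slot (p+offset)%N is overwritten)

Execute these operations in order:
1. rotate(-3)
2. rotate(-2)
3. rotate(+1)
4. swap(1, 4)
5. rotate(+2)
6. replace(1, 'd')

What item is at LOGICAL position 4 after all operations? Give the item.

After op 1 (rotate(-3)): offset=5, physical=[A,B,C,D,E,F,G,H], logical=[F,G,H,A,B,C,D,E]
After op 2 (rotate(-2)): offset=3, physical=[A,B,C,D,E,F,G,H], logical=[D,E,F,G,H,A,B,C]
After op 3 (rotate(+1)): offset=4, physical=[A,B,C,D,E,F,G,H], logical=[E,F,G,H,A,B,C,D]
After op 4 (swap(1, 4)): offset=4, physical=[F,B,C,D,E,A,G,H], logical=[E,A,G,H,F,B,C,D]
After op 5 (rotate(+2)): offset=6, physical=[F,B,C,D,E,A,G,H], logical=[G,H,F,B,C,D,E,A]
After op 6 (replace(1, 'd')): offset=6, physical=[F,B,C,D,E,A,G,d], logical=[G,d,F,B,C,D,E,A]

Answer: C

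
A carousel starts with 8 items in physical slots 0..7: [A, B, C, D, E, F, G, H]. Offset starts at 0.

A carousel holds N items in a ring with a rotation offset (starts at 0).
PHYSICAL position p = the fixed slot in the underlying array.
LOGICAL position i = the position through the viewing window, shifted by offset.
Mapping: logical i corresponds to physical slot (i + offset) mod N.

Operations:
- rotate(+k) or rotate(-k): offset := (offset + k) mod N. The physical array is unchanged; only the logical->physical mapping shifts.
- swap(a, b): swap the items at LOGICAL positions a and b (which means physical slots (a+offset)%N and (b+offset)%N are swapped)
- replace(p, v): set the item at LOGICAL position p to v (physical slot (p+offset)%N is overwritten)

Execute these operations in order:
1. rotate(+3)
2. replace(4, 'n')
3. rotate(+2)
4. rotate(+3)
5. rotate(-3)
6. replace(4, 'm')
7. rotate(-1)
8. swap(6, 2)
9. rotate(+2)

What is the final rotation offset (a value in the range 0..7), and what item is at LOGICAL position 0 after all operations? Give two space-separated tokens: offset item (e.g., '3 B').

Answer: 6 C

Derivation:
After op 1 (rotate(+3)): offset=3, physical=[A,B,C,D,E,F,G,H], logical=[D,E,F,G,H,A,B,C]
After op 2 (replace(4, 'n')): offset=3, physical=[A,B,C,D,E,F,G,n], logical=[D,E,F,G,n,A,B,C]
After op 3 (rotate(+2)): offset=5, physical=[A,B,C,D,E,F,G,n], logical=[F,G,n,A,B,C,D,E]
After op 4 (rotate(+3)): offset=0, physical=[A,B,C,D,E,F,G,n], logical=[A,B,C,D,E,F,G,n]
After op 5 (rotate(-3)): offset=5, physical=[A,B,C,D,E,F,G,n], logical=[F,G,n,A,B,C,D,E]
After op 6 (replace(4, 'm')): offset=5, physical=[A,m,C,D,E,F,G,n], logical=[F,G,n,A,m,C,D,E]
After op 7 (rotate(-1)): offset=4, physical=[A,m,C,D,E,F,G,n], logical=[E,F,G,n,A,m,C,D]
After op 8 (swap(6, 2)): offset=4, physical=[A,m,G,D,E,F,C,n], logical=[E,F,C,n,A,m,G,D]
After op 9 (rotate(+2)): offset=6, physical=[A,m,G,D,E,F,C,n], logical=[C,n,A,m,G,D,E,F]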